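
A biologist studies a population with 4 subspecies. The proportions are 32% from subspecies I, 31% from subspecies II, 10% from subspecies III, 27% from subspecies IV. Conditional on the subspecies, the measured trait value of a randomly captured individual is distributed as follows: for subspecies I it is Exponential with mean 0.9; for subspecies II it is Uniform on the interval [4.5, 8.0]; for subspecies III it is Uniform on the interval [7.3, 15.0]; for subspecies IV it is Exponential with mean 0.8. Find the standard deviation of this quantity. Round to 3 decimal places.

Per component, I: μ=0.9, E[X²]=1.62; II: μ=6.25, E[X²]=40.0833; III: μ=11.15, E[X²]=129.263; IV: μ=0.8, E[X²]=1.28.
E[X] = 0.32·0.9 + 0.31·6.25 + 0.1·11.15 + 0.27·0.8 = 3.5565.
E[X²] = 0.32·1.62 + 0.31·40.0833 + 0.1·129.263 + 0.27·1.28 = 26.2162.
Var(X) = E[X²] − (E[X])² = 26.2162 − 12.6487 = 13.5675.
SD(X) = √13.5675 = 3.68341.

3.683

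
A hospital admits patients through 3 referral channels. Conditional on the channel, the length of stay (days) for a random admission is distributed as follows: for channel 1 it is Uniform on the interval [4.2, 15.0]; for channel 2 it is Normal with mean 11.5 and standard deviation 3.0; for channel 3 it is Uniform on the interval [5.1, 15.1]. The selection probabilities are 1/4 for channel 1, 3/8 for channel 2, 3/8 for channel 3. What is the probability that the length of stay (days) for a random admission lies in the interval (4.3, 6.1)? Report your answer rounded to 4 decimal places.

0.0896

Conditional on each channel, P(4.3 < X < 6.1): 1: 0.166667; 2: 0.0277328; 3: 0.1.
By total probability, P(4.3 < X < 6.1) = 0.25·0.166667 + 0.375·0.0277328 + 0.375·0.1 = 0.0895665.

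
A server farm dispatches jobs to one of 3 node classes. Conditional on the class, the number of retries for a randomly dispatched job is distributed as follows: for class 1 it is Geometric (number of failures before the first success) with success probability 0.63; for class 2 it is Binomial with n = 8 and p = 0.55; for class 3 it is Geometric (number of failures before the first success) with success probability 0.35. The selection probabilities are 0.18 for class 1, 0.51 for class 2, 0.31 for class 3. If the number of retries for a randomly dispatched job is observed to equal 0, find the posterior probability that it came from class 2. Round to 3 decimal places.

Likelihoods P(X=0 | ·): 1: 0.63; 2: 0.00168151; 3: 0.35.
Posterior ∝ prior × likelihood. Numerator for 2: 0.51·0.00168151 = 0.000857571.
Normalizing constant: 0.18·0.63 + 0.51·0.00168151 + 0.31·0.35 = 0.222758.
P(2 | observation) = 0.000857571 / 0.222758 = 0.0038498.

0.004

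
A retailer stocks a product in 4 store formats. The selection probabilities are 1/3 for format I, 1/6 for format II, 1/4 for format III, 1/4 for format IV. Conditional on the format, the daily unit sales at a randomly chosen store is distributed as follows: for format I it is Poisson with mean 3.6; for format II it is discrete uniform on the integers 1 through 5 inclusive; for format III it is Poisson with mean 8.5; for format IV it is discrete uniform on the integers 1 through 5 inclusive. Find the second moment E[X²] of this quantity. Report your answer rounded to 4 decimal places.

30.2908

For each component E[X²] = Var + (mean)², giving I: 16.56; II: 11; III: 80.75; IV: 11.
Overall E[X²] = 0.333333·16.56 + 0.166667·11 + 0.25·80.75 + 0.25·11 = 30.2908.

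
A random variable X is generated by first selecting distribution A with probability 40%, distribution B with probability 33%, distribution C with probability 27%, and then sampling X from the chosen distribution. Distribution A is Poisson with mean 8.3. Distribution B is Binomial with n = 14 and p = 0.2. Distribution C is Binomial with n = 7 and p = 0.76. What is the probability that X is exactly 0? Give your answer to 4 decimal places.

Conditional on each component, P(X = 0): A: 0.000248517; B: 0.0439805; C: 4.58647e-05.
By total probability, P(X = 0) = 0.4·0.000248517 + 0.33·0.0439805 + 0.27·4.58647e-05 = 0.0146253.

0.0146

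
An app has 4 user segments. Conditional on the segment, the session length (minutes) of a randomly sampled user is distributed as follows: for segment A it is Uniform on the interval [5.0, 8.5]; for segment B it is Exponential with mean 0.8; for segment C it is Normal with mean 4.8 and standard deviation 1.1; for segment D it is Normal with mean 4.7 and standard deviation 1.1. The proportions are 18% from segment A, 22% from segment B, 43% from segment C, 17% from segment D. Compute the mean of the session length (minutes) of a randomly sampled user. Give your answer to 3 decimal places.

Component means — A: 6.75; B: 0.8; C: 4.8; D: 4.7.
E[X] = 0.18·6.75 + 0.22·0.8 + 0.43·4.8 + 0.17·4.7 = 4.254.

4.254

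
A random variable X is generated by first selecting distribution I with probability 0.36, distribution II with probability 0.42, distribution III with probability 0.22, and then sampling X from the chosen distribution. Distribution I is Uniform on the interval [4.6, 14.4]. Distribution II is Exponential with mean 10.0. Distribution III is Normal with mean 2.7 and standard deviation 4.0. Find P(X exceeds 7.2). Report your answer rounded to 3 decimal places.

0.498

Conditional on each component, P(X > 7.2): I: 0.734694; II: 0.486752; III: 0.130295.
By total probability, P(X > 7.2) = 0.36·0.734694 + 0.42·0.486752 + 0.22·0.130295 = 0.497591.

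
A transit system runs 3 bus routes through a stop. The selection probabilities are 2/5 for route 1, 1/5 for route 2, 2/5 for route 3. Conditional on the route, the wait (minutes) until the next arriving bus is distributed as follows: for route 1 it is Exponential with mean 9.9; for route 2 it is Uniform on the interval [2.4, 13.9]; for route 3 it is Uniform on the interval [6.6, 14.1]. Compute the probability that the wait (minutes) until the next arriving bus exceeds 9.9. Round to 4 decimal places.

Conditional on each route, P(X > 9.9): 1: 0.367879; 2: 0.347826; 3: 0.56.
By total probability, P(X > 9.9) = 0.4·0.367879 + 0.2·0.347826 + 0.4·0.56 = 0.440717.

0.4407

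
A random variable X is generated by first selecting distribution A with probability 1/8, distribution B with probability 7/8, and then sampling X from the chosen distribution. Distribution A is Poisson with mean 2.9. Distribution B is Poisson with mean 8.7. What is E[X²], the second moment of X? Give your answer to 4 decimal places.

For each component E[X²] = Var + (mean)², giving A: 11.31; B: 84.39.
Overall E[X²] = 0.125·11.31 + 0.875·84.39 = 75.255.

75.2550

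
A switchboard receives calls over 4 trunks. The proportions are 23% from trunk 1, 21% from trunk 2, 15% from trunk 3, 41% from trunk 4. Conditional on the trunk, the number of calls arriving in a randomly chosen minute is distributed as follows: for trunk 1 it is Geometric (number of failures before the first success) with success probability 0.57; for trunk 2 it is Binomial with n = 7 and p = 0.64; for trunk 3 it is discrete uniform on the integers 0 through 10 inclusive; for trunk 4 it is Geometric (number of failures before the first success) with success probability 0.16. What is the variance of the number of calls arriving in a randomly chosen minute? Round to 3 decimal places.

18.858

Per component, 1: μ=0.754386, E[X²]=1.89258; 2: μ=4.48, E[X²]=21.6832; 3: μ=5, E[X²]=35; 4: μ=5.25, E[X²]=60.375.
E[X] = 0.23·0.754386 + 0.21·4.48 + 0.15·5 + 0.41·5.25 = 4.01681.
E[X²] = 0.23·1.89258 + 0.21·21.6832 + 0.15·35 + 0.41·60.375 = 34.9925.
Var(X) = E[X²] − (E[X])² = 34.9925 − 16.1348 = 18.8578.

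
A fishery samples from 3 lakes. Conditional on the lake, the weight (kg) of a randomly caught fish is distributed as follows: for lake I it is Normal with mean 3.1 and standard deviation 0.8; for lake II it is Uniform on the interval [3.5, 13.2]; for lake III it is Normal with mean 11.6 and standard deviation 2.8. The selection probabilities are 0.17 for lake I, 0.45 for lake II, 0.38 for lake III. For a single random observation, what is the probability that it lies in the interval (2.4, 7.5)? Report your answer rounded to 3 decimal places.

Conditional on each lake, P(2.4 < X < 7.5): I: 0.809213; II: 0.412371; III: 0.0710493.
By total probability, P(2.4 < X < 7.5) = 0.17·0.809213 + 0.45·0.412371 + 0.38·0.0710493 = 0.350132.

0.350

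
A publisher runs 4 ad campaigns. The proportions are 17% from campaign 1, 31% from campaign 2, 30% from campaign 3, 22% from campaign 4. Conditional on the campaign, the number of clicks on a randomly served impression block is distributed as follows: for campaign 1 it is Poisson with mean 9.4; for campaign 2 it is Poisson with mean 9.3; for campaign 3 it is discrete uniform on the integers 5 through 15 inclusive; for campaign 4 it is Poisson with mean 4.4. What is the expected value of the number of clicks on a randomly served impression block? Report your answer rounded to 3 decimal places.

Component means — 1: 9.4; 2: 9.3; 3: 10; 4: 4.4.
E[X] = 0.17·9.4 + 0.31·9.3 + 0.3·10 + 0.22·4.4 = 8.449.

8.449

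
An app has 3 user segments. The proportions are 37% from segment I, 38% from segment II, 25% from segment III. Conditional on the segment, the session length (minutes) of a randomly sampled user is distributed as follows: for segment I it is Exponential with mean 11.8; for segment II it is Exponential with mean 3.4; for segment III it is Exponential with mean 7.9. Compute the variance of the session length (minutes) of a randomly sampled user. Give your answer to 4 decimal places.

84.7655

Per component, I: μ=11.8, E[X²]=278.48; II: μ=3.4, E[X²]=23.12; III: μ=7.9, E[X²]=124.82.
E[X] = 0.37·11.8 + 0.38·3.4 + 0.25·7.9 = 7.633.
E[X²] = 0.37·278.48 + 0.38·23.12 + 0.25·124.82 = 143.028.
Var(X) = E[X²] − (E[X])² = 143.028 − 58.2627 = 84.7655.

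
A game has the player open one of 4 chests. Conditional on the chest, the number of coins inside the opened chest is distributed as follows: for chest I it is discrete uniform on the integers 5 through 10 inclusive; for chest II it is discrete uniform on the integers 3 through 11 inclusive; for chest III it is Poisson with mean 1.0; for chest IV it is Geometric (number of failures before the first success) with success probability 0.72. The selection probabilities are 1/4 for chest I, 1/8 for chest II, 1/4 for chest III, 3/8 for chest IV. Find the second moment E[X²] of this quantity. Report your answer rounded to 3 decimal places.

For each component E[X²] = Var + (mean)², giving I: 59.1667; II: 55.6667; III: 2; IV: 0.691358.
Overall E[X²] = 0.25·59.1667 + 0.125·55.6667 + 0.25·2 + 0.375·0.691358 = 22.5093.

22.509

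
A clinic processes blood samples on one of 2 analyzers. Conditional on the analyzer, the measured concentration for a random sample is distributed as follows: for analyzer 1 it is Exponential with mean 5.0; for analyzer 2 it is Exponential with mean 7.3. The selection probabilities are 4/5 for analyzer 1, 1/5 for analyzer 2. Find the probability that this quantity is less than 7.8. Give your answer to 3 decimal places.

Conditional on each analyzer, P(X < 7.8): 1: 0.789864; 2: 0.656474.
By total probability, P(X < 7.8) = 0.8·0.789864 + 0.2·0.656474 = 0.763186.

0.763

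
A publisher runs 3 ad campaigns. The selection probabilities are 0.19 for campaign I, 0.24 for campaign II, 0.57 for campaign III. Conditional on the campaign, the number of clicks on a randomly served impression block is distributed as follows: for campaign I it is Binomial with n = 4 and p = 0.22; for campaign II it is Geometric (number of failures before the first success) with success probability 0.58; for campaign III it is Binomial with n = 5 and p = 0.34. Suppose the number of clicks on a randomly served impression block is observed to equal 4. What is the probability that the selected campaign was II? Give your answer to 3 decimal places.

Likelihoods P(X=4 | ·): I: 0.00234256; II: 0.0180478; III: 0.0440991.
Posterior ∝ prior × likelihood. Numerator for II: 0.24·0.0180478 = 0.00433148.
Normalizing constant: 0.19·0.00234256 + 0.24·0.0180478 + 0.57·0.0440991 = 0.029913.
P(II | observation) = 0.00433148 / 0.029913 = 0.144802.

0.145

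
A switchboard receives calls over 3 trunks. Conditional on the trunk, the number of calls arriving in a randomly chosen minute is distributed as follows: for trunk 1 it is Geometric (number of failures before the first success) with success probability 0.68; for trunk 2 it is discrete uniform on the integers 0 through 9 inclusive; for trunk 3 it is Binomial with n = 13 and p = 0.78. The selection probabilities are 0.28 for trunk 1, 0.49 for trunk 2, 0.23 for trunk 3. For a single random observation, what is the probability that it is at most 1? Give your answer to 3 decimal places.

0.349

Conditional on each trunk, P(X ≤ 1): 1: 0.8976; 2: 0.2; 3: 1.33178e-07.
By total probability, P(X ≤ 1) = 0.28·0.8976 + 0.49·0.2 + 0.23·1.33178e-07 = 0.349328.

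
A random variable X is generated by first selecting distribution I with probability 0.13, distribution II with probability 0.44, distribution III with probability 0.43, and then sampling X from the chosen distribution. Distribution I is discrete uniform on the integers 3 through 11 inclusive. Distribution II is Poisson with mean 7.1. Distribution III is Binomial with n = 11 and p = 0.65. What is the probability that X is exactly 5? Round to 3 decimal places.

Conditional on each component, P(X = 5): I: 0.111111; II: 0.124057; III: 0.098541.
By total probability, P(X = 5) = 0.13·0.111111 + 0.44·0.124057 + 0.43·0.098541 = 0.111402.

0.111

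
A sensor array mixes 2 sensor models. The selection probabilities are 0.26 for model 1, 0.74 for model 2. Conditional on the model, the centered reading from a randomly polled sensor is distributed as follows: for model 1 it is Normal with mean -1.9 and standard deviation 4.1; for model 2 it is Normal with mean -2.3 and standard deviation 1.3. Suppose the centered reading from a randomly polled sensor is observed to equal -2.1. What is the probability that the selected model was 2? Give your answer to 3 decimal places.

Likelihoods f(-2.1 | ·): 1: 0.0971873; 2: 0.303268.
Posterior ∝ prior × likelihood. Numerator for 2: 0.74·0.303268 = 0.224419.
Normalizing constant: 0.26·0.0971873 + 0.74·0.303268 = 0.249687.
P(2 | observation) = 0.224419 / 0.249687 = 0.898799.

0.899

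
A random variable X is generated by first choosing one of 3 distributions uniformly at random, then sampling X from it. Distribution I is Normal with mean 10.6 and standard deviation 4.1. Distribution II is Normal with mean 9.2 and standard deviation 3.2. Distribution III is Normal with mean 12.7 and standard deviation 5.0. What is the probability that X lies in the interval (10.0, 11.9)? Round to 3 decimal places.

0.175

Conditional on each component, P(10.0 < X < 11.9): I: 0.18258; II: 0.201889; III: 0.141842.
By total probability, P(10.0 < X < 11.9) = 0.333333·0.18258 + 0.333333·0.201889 + 0.333333·0.141842 = 0.175437.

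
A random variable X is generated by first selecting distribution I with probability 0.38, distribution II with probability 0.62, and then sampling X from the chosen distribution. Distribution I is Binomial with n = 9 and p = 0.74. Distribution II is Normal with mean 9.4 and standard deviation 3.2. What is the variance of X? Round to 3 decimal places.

Per component, I: μ=6.66, E[X²]=46.0872; II: μ=9.4, E[X²]=98.6.
E[X] = 0.38·6.66 + 0.62·9.4 = 8.3588.
E[X²] = 0.38·46.0872 + 0.62·98.6 = 78.6451.
Var(X) = E[X²] − (E[X])² = 78.6451 − 69.8695 = 8.7756.

8.776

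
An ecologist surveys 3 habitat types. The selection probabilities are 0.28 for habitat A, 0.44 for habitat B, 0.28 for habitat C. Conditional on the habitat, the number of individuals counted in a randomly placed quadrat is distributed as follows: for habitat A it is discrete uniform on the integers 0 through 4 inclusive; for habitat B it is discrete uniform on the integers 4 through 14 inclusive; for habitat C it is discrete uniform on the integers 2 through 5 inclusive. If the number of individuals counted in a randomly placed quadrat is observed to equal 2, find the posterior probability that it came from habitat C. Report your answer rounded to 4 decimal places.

Likelihoods P(X=2 | ·): A: 0.2; B: 0; C: 0.25.
Posterior ∝ prior × likelihood. Numerator for C: 0.28·0.25 = 0.07.
Normalizing constant: 0.28·0.2 + 0.44·0 + 0.28·0.25 = 0.126.
P(C | observation) = 0.07 / 0.126 = 0.555556.

0.5556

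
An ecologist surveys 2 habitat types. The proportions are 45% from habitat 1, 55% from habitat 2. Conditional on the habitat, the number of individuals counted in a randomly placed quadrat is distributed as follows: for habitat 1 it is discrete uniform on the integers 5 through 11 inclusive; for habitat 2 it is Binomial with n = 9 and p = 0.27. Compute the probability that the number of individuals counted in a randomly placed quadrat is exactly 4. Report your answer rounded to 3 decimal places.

Conditional on each habitat, P(X = 4): 1: 0; 2: 0.138816.
By total probability, P(X = 4) = 0.45·0 + 0.55·0.138816 = 0.0763489.

0.076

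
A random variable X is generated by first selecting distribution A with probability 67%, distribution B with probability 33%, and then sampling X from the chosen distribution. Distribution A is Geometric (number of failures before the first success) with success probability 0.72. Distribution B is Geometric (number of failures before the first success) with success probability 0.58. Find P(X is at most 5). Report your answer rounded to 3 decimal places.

Conditional on each component, P(X ≤ 5): A: 0.999518; B: 0.994511.
By total probability, P(X ≤ 5) = 0.67·0.999518 + 0.33·0.994511 = 0.997866.

0.998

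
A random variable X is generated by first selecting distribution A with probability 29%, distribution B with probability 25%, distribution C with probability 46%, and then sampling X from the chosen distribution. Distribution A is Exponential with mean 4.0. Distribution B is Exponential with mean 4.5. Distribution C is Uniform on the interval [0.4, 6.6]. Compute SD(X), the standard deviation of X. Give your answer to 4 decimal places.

3.3679

Per component, A: μ=4, E[X²]=32; B: μ=4.5, E[X²]=40.5; C: μ=3.5, E[X²]=15.4533.
E[X] = 0.29·4 + 0.25·4.5 + 0.46·3.5 = 3.895.
E[X²] = 0.29·32 + 0.25·40.5 + 0.46·15.4533 = 26.5135.
Var(X) = E[X²] − (E[X])² = 26.5135 − 15.171 = 11.3425.
SD(X) = √11.3425 = 3.36786.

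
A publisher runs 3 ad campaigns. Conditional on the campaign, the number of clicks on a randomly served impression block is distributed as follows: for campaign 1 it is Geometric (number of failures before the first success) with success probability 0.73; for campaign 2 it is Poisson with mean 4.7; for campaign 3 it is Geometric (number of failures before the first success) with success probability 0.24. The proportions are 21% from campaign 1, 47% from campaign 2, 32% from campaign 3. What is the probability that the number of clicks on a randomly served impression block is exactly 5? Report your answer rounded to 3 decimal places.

0.101

Conditional on each campaign, P(X = 5): 1: 0.00104747; 2: 0.17383; 3: 0.0608526.
By total probability, P(X = 5) = 0.21·0.00104747 + 0.47·0.17383 + 0.32·0.0608526 = 0.101393.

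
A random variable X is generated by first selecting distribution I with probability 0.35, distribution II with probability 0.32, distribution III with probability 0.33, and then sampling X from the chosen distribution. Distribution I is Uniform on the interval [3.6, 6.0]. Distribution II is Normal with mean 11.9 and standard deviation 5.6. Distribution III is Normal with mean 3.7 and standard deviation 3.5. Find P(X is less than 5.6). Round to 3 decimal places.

0.566

Conditional on each component, P(X < 5.6): I: 0.833333; II: 0.130295; III: 0.706386.
By total probability, P(X < 5.6) = 0.35·0.833333 + 0.32·0.130295 + 0.33·0.706386 = 0.566468.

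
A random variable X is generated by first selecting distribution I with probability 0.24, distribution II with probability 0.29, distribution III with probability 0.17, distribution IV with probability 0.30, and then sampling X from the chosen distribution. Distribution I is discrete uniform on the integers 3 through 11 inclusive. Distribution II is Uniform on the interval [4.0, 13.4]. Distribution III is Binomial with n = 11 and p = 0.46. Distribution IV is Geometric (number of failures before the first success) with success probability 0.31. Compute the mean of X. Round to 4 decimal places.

Component means — I: 7; II: 8.7; III: 5.06; IV: 2.22581.
E[X] = 0.24·7 + 0.29·8.7 + 0.17·5.06 + 0.3·2.22581 = 5.73094.

5.7309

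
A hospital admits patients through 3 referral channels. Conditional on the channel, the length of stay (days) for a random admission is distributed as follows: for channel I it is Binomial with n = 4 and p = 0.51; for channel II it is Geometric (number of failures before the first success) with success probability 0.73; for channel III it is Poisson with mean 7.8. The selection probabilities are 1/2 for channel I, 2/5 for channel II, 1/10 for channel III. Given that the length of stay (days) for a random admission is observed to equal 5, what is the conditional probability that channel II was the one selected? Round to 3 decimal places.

Likelihoods P(X=5 | ·): I: 0; II: 0.00104747; III: 0.0985814.
Posterior ∝ prior × likelihood. Numerator for II: 0.4·0.00104747 = 0.000418988.
Normalizing constant: 0.5·0 + 0.4·0.00104747 + 0.1·0.0985814 = 0.0102771.
P(II | observation) = 0.000418988 / 0.0102771 = 0.040769.

0.041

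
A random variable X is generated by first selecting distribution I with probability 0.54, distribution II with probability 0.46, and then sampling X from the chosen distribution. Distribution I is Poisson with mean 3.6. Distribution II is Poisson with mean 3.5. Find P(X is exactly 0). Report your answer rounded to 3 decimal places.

Conditional on each component, P(X = 0): I: 0.0273237; II: 0.0301974.
By total probability, P(X = 0) = 0.54·0.0273237 + 0.46·0.0301974 = 0.0286456.

0.029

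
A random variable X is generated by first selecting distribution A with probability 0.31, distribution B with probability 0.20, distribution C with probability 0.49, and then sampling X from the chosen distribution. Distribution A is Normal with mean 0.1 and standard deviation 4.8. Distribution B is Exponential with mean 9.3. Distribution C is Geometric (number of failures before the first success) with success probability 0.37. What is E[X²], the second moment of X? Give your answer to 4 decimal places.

45.4170

For each component E[X²] = Var + (mean)², giving A: 23.05; B: 172.98; C: 7.5011.
Overall E[X²] = 0.31·23.05 + 0.2·172.98 + 0.49·7.5011 = 45.417.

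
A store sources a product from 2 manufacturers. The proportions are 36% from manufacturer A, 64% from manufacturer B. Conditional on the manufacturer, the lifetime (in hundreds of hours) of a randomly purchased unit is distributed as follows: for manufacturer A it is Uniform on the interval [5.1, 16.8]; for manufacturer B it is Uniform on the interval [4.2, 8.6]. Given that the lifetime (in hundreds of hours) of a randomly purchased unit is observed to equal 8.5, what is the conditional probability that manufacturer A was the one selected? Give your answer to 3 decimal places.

0.175

Likelihoods f(8.5 | ·): A: 0.0854701; B: 0.227273.
Posterior ∝ prior × likelihood. Numerator for A: 0.36·0.0854701 = 0.0307692.
Normalizing constant: 0.36·0.0854701 + 0.64·0.227273 = 0.176224.
P(A | observation) = 0.0307692 / 0.176224 = 0.174603.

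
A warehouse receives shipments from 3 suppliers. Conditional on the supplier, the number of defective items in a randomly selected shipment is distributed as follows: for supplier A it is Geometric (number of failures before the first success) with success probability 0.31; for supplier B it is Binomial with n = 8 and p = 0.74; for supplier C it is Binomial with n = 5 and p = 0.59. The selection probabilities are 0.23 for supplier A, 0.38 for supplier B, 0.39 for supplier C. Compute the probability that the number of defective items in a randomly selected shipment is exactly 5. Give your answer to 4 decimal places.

0.1220

Conditional on each supplier, P(X = 5): A: 0.048485; B: 0.218407; C: 0.0714924.
By total probability, P(X = 5) = 0.23·0.048485 + 0.38·0.218407 + 0.39·0.0714924 = 0.122028.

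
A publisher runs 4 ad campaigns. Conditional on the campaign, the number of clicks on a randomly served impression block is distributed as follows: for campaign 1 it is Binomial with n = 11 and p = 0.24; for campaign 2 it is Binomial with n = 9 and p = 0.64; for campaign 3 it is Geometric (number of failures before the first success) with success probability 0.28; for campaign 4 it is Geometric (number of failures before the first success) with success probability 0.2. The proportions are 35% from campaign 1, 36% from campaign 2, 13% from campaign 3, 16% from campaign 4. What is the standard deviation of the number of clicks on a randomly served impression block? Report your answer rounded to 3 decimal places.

Per component, 1: μ=2.64, E[X²]=8.976; 2: μ=5.76, E[X²]=35.2512; 3: μ=2.57143, E[X²]=15.7959; 4: μ=4, E[X²]=36.
E[X] = 0.35·2.64 + 0.36·5.76 + 0.13·2.57143 + 0.16·4 = 3.97189.
E[X²] = 0.35·8.976 + 0.36·35.2512 + 0.13·15.7959 + 0.16·36 = 23.6455.
Var(X) = E[X²] − (E[X])² = 23.6455 − 15.7759 = 7.86963.
SD(X) = √7.86963 = 2.80529.

2.805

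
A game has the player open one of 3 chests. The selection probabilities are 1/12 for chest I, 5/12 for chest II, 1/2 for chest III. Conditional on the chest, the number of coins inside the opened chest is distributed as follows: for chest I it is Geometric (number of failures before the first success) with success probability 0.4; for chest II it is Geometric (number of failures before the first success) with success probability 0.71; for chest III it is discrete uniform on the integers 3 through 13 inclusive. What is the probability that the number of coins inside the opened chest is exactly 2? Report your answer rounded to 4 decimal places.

Conditional on each chest, P(X = 2): I: 0.144; II: 0.059711; III: 0.
By total probability, P(X = 2) = 0.0833333·0.144 + 0.416667·0.059711 + 0.5·0 = 0.0368796.

0.0369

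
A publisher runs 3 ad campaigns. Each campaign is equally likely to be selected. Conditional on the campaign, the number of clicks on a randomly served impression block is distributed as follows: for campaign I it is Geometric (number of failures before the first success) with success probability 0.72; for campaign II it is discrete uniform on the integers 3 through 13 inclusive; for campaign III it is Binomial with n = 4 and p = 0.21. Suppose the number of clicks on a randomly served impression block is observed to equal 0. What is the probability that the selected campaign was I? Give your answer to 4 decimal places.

Likelihoods P(X=0 | ·): I: 0.72; II: 0; III: 0.389501.
Posterior ∝ prior × likelihood. Numerator for I: 0.333333·0.72 = 0.24.
Normalizing constant: 0.333333·0.72 + 0.333333·0 + 0.333333·0.389501 = 0.369834.
P(I | observation) = 0.24 / 0.369834 = 0.64894.

0.6489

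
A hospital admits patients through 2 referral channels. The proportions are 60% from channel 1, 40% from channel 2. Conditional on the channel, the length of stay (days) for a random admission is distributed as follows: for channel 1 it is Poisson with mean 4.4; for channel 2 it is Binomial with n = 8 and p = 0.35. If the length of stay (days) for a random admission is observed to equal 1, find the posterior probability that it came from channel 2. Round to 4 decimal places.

Likelihoods P(X=1 | ·): 1: 0.0540203; 2: 0.137262.
Posterior ∝ prior × likelihood. Numerator for 2: 0.4·0.137262 = 0.054905.
Normalizing constant: 0.6·0.0540203 + 0.4·0.137262 = 0.0873171.
P(2 | observation) = 0.054905 / 0.0873171 = 0.628799.

0.6288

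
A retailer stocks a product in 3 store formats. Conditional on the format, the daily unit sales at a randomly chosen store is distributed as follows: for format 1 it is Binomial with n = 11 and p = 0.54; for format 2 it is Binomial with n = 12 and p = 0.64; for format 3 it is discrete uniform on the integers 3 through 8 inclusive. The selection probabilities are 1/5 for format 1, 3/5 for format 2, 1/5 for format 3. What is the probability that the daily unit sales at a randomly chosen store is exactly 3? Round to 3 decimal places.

0.047

Conditional on each format, P(X = 3): 1: 0.0520868; 2: 0.00585713; 3: 0.166667.
By total probability, P(X = 3) = 0.2·0.0520868 + 0.6·0.00585713 + 0.2·0.166667 = 0.047265.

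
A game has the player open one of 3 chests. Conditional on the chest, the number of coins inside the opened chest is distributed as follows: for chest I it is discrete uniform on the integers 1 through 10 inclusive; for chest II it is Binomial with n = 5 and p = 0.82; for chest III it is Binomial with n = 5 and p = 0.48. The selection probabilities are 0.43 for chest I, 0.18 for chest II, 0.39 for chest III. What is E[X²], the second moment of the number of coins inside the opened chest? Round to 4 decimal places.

22.4468

For each component E[X²] = Var + (mean)², giving I: 38.5; II: 17.548; III: 7.008.
Overall E[X²] = 0.43·38.5 + 0.18·17.548 + 0.39·7.008 = 22.4468.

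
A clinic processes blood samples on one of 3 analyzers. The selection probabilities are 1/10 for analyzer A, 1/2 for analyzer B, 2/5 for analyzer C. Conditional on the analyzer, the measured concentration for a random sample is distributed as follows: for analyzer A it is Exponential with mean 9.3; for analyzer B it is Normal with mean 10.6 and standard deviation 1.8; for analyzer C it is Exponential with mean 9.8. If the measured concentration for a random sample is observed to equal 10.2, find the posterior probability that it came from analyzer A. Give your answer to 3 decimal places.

0.028

Likelihoods f(10.2 | ·): A: 0.0359082; B: 0.216229; C: 0.0360374.
Posterior ∝ prior × likelihood. Numerator for A: 0.1·0.0359082 = 0.00359082.
Normalizing constant: 0.1·0.0359082 + 0.5·0.216229 + 0.4·0.0360374 = 0.12612.
P(A | observation) = 0.00359082 / 0.12612 = 0.0284714.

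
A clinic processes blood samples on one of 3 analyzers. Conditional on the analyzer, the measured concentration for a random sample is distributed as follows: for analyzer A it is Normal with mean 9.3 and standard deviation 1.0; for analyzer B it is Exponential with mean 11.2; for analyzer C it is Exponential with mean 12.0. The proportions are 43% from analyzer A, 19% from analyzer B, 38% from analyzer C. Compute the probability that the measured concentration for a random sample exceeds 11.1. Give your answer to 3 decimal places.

Conditional on each analyzer, P(X > 11.1): A: 0.0359303; B: 0.371179; C: 0.396531.
By total probability, P(X > 11.1) = 0.43·0.0359303 + 0.19·0.371179 + 0.38·0.396531 = 0.236656.

0.237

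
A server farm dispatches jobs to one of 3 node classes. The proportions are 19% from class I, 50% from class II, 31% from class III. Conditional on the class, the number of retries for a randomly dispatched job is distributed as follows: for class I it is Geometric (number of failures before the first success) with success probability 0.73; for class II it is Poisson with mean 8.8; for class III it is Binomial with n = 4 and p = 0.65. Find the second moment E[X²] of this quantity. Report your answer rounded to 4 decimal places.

45.6200

For each component E[X²] = Var + (mean)², giving I: 0.64346; II: 86.24; III: 7.67.
Overall E[X²] = 0.19·0.64346 + 0.5·86.24 + 0.31·7.67 = 45.62.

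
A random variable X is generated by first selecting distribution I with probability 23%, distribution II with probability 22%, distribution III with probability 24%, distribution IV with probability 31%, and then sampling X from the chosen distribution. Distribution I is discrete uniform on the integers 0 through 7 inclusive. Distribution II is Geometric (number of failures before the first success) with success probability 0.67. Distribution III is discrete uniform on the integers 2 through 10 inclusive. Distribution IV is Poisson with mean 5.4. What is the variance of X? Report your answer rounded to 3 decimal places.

Per component, I: μ=3.5, E[X²]=17.5; II: μ=0.492537, E[X²]=0.977723; III: μ=6, E[X²]=42.6667; IV: μ=5.4, E[X²]=34.56.
E[X] = 0.23·3.5 + 0.22·0.492537 + 0.24·6 + 0.31·5.4 = 4.02736.
E[X²] = 0.23·17.5 + 0.22·0.977723 + 0.24·42.6667 + 0.31·34.56 = 25.1937.
Var(X) = E[X²] − (E[X])² = 25.1937 − 16.2196 = 8.97408.

8.974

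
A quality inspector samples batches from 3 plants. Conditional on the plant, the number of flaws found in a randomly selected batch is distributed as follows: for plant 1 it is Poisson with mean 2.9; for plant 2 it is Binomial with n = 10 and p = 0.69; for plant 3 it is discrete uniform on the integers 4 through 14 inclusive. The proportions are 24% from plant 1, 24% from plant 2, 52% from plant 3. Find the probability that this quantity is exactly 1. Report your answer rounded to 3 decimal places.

Conditional on each plant, P(X = 1): 1: 0.159567; 2: 0.000182433; 3: 0.
By total probability, P(X = 1) = 0.24·0.159567 + 0.24·0.000182433 + 0.52·0 = 0.0383399.

0.038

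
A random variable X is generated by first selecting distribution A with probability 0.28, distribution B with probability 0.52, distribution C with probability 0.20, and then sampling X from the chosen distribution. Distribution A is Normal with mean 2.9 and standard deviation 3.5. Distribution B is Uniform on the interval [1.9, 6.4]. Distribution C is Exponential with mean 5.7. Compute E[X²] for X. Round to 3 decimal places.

For each component E[X²] = Var + (mean)², giving A: 20.66; B: 18.91; C: 64.98.
Overall E[X²] = 0.28·20.66 + 0.52·18.91 + 0.2·64.98 = 28.614.

28.614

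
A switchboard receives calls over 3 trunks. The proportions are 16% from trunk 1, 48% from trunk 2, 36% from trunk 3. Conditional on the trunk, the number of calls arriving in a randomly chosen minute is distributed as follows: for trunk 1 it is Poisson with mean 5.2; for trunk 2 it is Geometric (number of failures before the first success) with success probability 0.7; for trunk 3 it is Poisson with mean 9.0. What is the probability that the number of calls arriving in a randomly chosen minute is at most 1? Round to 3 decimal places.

0.443

Conditional on each trunk, P(X ≤ 1): 1: 0.0342027; 2: 0.91; 3: 0.0012341.
By total probability, P(X ≤ 1) = 0.16·0.0342027 + 0.48·0.91 + 0.36·0.0012341 = 0.442717.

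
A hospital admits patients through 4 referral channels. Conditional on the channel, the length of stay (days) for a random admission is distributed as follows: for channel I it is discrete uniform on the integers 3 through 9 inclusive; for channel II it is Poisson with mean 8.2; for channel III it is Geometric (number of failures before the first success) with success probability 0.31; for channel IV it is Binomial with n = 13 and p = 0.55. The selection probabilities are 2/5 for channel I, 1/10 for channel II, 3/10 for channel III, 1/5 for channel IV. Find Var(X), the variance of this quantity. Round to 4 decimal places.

9.7739

Per component, I: μ=6, E[X²]=40; II: μ=8.2, E[X²]=75.44; III: μ=2.22581, E[X²]=12.1342; IV: μ=7.15, E[X²]=54.34.
E[X] = 0.4·6 + 0.1·8.2 + 0.3·2.22581 + 0.2·7.15 = 5.31774.
E[X²] = 0.4·40 + 0.1·75.44 + 0.3·12.1342 + 0.2·54.34 = 38.0523.
Var(X) = E[X²] − (E[X])² = 38.0523 − 28.2784 = 9.77389.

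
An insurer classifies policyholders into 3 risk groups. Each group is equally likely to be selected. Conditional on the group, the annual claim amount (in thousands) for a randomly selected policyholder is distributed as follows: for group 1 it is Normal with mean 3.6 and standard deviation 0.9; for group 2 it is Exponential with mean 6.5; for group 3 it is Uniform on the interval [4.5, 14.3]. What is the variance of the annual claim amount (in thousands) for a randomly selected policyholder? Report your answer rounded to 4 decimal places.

Per component, 1: μ=3.6, E[X²]=13.77; 2: μ=6.5, E[X²]=84.5; 3: μ=9.4, E[X²]=96.3633.
E[X] = 0.333333·3.6 + 0.333333·6.5 + 0.333333·9.4 = 6.5.
E[X²] = 0.333333·13.77 + 0.333333·84.5 + 0.333333·96.3633 = 64.8778.
Var(X) = E[X²] − (E[X])² = 64.8778 − 42.25 = 22.6278.

22.6278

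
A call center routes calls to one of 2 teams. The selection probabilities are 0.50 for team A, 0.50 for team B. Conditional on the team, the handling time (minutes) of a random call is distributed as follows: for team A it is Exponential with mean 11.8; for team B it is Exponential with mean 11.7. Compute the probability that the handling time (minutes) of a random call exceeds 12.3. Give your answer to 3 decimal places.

0.351

Conditional on each team, P(X > 12.3): A: 0.352617; B: 0.349489.
By total probability, P(X > 12.3) = 0.5·0.352617 + 0.5·0.349489 = 0.351053.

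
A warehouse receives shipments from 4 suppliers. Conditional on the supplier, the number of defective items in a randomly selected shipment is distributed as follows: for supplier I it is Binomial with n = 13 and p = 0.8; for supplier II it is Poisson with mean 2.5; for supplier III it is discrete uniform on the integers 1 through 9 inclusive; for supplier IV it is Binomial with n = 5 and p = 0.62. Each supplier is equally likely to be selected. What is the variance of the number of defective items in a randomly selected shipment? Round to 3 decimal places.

Per component, I: μ=10.4, E[X²]=110.24; II: μ=2.5, E[X²]=8.75; III: μ=5, E[X²]=31.6667; IV: μ=3.1, E[X²]=10.788.
E[X] = 0.25·10.4 + 0.25·2.5 + 0.25·5 + 0.25·3.1 = 5.25.
E[X²] = 0.25·110.24 + 0.25·8.75 + 0.25·31.6667 + 0.25·10.788 = 40.3612.
Var(X) = E[X²] − (E[X])² = 40.3612 − 27.5625 = 12.7987.

12.799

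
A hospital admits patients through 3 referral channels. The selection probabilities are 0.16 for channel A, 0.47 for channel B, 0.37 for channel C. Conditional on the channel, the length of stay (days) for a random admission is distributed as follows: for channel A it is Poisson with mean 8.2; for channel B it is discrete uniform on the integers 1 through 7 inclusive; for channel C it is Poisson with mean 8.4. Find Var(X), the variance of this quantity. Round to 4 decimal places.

10.9956

Per component, A: μ=8.2, E[X²]=75.44; B: μ=4, E[X²]=20; C: μ=8.4, E[X²]=78.96.
E[X] = 0.16·8.2 + 0.47·4 + 0.37·8.4 = 6.3.
E[X²] = 0.16·75.44 + 0.47·20 + 0.37·78.96 = 50.6856.
Var(X) = E[X²] − (E[X])² = 50.6856 − 39.69 = 10.9956.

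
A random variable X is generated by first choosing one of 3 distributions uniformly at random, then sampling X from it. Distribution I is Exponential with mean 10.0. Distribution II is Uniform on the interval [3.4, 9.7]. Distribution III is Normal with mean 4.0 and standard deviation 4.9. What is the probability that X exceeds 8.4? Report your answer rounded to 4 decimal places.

Conditional on each component, P(X > 8.4): I: 0.431711; II: 0.206349; III: 0.184604.
By total probability, P(X > 8.4) = 0.333333·0.431711 + 0.333333·0.206349 + 0.333333·0.184604 = 0.274221.

0.2742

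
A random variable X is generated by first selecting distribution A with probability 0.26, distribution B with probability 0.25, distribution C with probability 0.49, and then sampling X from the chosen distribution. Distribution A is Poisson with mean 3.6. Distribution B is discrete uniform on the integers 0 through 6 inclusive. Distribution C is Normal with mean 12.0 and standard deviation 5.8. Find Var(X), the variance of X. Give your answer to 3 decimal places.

Per component, A: μ=3.6, E[X²]=16.56; B: μ=3, E[X²]=13; C: μ=12, E[X²]=177.64.
E[X] = 0.26·3.6 + 0.25·3 + 0.49·12 = 7.566.
E[X²] = 0.26·16.56 + 0.25·13 + 0.49·177.64 = 94.5992.
Var(X) = E[X²] − (E[X])² = 94.5992 − 57.2444 = 37.3548.

37.355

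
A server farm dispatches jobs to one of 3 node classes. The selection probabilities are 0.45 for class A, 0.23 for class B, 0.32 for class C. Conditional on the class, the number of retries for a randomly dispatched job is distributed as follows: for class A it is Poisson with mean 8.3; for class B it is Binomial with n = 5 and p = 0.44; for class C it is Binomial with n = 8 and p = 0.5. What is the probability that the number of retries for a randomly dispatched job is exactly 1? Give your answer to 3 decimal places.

Conditional on each class, P(X = 1): A: 0.00206269; B: 0.216359; C: 0.03125.
By total probability, P(X = 1) = 0.45·0.00206269 + 0.23·0.216359 + 0.32·0.03125 = 0.0606908.

0.061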